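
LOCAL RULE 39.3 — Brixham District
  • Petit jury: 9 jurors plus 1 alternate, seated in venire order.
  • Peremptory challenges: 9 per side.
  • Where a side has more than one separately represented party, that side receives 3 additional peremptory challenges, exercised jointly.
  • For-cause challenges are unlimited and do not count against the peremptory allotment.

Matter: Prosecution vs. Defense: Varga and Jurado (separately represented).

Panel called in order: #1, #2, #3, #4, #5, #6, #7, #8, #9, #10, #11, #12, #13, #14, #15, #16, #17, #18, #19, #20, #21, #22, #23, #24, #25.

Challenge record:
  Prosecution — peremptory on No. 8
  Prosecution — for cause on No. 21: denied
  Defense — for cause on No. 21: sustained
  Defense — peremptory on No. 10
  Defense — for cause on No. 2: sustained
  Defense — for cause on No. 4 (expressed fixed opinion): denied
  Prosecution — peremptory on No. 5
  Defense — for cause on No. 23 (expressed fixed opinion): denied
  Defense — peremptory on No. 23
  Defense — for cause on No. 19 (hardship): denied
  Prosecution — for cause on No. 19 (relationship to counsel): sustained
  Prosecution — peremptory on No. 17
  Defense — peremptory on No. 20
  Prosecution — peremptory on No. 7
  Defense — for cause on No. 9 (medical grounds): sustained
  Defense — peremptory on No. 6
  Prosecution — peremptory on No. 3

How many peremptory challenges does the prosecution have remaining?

Prosecution allotment: 9.
Prosecution peremptories used: #8, #5, #17, #7, #3 — 5 (for-cause on #21, #19 don't count).
Remaining: 9 − 5 = 4.

4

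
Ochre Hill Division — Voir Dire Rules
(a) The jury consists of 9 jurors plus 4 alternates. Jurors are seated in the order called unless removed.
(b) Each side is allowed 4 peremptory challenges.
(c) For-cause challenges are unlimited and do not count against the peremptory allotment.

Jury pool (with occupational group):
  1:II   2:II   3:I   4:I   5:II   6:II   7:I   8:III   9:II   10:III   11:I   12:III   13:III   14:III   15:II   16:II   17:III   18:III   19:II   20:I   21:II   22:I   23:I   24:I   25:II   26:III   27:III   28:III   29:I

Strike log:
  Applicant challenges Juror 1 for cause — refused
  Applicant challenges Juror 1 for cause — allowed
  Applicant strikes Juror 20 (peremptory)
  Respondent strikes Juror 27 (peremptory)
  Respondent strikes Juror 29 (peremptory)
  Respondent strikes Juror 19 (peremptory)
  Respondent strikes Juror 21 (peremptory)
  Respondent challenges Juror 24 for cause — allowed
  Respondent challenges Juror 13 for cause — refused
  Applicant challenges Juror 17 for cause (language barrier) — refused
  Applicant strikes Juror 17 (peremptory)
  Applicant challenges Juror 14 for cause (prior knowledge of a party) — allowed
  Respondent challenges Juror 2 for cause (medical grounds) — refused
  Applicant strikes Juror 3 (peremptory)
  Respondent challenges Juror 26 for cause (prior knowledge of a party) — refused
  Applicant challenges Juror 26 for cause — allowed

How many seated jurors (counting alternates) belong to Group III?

4

Removed: #1, #3, #14, #17, #19, #20, #21, #24, #26, #27, #29.
Seated (13 incl. alternates): #2, #4, #5, #6, #7, #8, #9, #10, #11, #12, #13, #15, #16.
Of those, in Group III: #8, #10, #12, #13 → 4.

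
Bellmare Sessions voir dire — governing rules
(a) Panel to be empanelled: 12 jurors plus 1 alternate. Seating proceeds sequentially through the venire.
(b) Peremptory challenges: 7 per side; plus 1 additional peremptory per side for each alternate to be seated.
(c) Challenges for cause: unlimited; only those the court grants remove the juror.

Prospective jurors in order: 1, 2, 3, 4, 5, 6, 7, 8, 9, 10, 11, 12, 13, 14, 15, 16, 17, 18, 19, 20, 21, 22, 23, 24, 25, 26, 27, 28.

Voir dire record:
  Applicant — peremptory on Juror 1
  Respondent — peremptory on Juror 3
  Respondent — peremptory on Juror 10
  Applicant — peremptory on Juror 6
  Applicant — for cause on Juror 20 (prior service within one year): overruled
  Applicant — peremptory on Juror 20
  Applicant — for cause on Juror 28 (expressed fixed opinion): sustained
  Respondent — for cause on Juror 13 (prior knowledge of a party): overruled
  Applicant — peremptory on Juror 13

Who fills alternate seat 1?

Removed: #1, #3, #6, #10, #13, #20, #28.
Seating in order: seats 1–12 → #2, #4, #5, #7, #8, #9, #11, #12, #14, #15, #16, #17; alternates → #18.
So alternate 1 is #18.

18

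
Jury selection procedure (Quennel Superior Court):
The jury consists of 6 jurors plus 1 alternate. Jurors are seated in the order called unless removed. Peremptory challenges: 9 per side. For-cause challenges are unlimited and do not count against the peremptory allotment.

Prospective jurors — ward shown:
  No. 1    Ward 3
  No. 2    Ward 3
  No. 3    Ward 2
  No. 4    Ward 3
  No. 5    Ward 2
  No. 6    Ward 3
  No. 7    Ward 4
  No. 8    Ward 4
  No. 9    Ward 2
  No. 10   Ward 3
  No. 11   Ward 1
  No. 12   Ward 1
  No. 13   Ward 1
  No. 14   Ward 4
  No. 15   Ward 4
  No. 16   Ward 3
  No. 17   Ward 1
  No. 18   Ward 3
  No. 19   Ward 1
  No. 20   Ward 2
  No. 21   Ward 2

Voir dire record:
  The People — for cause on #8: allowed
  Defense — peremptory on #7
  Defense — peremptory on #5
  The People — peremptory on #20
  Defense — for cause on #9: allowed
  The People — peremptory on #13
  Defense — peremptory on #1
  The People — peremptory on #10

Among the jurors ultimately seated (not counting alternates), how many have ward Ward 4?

Removed: #1, #5, #7, #8, #9, #10, #13, #20.
Seated jurors 1–6: #2, #3, #4, #6, #11, #12 (alternates #14 not counted).
None of those are in Ward 4 → 0.

0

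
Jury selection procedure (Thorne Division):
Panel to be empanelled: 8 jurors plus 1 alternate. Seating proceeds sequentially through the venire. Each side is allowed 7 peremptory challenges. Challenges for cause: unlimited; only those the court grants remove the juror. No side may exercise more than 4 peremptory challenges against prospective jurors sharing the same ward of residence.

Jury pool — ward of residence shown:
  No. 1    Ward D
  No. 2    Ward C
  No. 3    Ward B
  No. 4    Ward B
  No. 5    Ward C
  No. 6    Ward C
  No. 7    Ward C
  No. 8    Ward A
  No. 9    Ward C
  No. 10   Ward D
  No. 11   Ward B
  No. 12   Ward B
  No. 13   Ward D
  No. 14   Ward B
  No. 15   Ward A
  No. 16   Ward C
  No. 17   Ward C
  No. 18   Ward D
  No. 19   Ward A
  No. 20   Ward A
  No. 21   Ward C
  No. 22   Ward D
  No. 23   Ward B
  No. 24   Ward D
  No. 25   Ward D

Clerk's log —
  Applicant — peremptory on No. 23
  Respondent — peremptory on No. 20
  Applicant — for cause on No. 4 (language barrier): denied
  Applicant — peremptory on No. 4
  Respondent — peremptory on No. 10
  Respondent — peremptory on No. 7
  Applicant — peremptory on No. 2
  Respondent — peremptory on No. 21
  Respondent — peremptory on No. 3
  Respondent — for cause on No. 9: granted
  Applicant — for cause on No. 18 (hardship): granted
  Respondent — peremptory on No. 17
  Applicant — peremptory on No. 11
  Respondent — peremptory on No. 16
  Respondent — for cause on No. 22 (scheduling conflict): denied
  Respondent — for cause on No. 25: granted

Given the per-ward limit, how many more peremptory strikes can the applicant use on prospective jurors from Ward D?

3

Applicant peremptories so far: #23, #4, #2, #11 — 4 of 7 used, 3 left overall.
Against Ward D: none yet — per-ward cap 4 leaves 4.
Binding limit: min(3, 4) = 3.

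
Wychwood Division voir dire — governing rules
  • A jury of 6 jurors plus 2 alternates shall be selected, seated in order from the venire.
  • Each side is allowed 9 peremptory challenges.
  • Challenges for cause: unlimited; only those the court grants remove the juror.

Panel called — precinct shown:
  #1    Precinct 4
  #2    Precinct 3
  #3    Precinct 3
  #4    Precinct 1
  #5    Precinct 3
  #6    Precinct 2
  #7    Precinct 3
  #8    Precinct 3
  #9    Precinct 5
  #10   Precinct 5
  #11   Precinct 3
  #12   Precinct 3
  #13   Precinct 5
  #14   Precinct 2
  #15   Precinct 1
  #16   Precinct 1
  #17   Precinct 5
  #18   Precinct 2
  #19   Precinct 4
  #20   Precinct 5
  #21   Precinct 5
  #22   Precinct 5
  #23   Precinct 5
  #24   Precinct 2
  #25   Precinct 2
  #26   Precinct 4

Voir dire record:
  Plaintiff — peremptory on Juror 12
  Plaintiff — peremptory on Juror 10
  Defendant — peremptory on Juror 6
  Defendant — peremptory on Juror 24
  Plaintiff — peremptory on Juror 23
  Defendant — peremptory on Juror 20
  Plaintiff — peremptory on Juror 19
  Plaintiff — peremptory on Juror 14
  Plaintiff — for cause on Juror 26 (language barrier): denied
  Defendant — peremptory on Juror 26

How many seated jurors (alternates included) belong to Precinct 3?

Removed: #6, #10, #12, #14, #19, #20, #23, #24, #26.
Seated (8 incl. alternates): #1, #2, #3, #4, #5, #7, #8, #9.
Of those, in Precinct 3: #2, #3, #5, #7, #8 → 5.

5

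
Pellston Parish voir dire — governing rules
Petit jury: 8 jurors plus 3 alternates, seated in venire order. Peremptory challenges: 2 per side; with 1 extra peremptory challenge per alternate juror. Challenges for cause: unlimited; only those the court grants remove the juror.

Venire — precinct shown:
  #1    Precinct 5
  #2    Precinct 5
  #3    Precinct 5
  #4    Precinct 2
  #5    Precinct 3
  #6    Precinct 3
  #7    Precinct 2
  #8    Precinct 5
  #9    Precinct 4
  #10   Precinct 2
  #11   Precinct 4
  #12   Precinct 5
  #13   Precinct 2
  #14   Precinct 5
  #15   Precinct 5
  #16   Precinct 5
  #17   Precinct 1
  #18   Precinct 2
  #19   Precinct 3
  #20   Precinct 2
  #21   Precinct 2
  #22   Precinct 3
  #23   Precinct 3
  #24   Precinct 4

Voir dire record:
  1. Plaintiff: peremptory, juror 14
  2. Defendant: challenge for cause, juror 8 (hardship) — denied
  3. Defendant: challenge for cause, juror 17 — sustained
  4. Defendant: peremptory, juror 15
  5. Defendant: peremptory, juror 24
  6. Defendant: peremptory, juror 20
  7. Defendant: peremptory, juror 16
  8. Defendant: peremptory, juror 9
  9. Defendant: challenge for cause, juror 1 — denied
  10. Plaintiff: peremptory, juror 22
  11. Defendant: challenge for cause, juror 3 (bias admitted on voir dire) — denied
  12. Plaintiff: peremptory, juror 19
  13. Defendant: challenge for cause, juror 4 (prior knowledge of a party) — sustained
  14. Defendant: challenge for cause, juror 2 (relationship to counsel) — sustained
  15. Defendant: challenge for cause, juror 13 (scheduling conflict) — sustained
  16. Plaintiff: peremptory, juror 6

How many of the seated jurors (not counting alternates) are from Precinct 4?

1

Removed: #2, #4, #6, #9, #13, #14, #15, #16, #17, #19, #20, #22, #24.
Seated jurors 1–8: #1, #3, #5, #7, #8, #10, #11, #12 (alternates #18, #21, #23 not counted).
Of those, in Precinct 4: #11 → 1.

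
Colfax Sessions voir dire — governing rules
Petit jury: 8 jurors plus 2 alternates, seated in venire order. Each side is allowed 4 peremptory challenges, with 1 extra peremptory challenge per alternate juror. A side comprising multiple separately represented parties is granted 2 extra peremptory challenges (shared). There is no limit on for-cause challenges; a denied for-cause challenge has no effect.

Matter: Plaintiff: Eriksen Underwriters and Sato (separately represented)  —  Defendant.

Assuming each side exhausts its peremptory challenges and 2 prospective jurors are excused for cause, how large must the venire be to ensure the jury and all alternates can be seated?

26

Seats to fill: 8 + 2 alternates = 10.
Peremptories — Plaintiff: 4 + 1×2 + 2 = 8; Defendant: 4 + 1×2 = 6; total 14.
For-cause removals: 2.
Minimum venire: 10 + 14 + 2 = 26.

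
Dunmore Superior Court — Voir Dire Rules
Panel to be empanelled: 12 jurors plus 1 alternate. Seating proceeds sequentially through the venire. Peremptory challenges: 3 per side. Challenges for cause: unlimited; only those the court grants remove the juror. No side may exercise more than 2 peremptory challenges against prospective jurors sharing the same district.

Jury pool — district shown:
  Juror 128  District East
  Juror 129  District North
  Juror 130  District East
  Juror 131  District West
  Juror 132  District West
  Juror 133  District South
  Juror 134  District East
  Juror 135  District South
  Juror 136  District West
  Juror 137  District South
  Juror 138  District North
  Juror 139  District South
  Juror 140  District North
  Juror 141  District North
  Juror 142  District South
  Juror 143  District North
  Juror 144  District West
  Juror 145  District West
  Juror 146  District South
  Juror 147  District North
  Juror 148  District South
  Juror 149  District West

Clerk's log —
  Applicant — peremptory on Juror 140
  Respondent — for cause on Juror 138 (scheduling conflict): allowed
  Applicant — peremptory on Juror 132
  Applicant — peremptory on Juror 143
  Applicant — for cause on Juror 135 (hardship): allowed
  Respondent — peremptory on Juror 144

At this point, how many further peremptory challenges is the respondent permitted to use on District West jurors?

1

Respondent peremptories so far: #144 — 1 of 3 used, 2 left overall.
Against District West: #144 — 1 used; per-district cap 2 leaves 1.
Binding limit: min(2, 1) = 1.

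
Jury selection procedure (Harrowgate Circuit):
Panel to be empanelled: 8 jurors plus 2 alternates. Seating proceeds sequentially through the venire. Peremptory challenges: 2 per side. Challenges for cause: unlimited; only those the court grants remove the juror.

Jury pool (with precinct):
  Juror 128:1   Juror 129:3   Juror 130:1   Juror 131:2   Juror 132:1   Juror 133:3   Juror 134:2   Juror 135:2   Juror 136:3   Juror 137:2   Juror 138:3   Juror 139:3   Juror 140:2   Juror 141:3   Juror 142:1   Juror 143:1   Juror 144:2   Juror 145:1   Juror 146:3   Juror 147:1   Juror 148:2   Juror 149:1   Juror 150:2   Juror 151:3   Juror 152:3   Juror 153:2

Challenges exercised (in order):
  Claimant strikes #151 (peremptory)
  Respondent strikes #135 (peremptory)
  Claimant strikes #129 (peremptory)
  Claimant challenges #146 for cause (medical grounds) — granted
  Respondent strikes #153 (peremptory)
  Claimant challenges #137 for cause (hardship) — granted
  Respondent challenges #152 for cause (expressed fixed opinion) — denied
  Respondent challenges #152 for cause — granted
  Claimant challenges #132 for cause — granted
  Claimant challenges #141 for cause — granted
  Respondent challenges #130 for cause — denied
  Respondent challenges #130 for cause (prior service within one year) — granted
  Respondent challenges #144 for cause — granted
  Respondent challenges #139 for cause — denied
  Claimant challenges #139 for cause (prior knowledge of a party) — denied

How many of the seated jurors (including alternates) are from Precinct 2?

3

Removed: #129, #130, #132, #135, #137, #141, #144, #146, #151, #152, #153.
Seated (10 incl. alternates): #128, #131, #133, #134, #136, #138, #139, #140, #142, #143.
Of those, in Precinct 2: #131, #134, #140 → 3.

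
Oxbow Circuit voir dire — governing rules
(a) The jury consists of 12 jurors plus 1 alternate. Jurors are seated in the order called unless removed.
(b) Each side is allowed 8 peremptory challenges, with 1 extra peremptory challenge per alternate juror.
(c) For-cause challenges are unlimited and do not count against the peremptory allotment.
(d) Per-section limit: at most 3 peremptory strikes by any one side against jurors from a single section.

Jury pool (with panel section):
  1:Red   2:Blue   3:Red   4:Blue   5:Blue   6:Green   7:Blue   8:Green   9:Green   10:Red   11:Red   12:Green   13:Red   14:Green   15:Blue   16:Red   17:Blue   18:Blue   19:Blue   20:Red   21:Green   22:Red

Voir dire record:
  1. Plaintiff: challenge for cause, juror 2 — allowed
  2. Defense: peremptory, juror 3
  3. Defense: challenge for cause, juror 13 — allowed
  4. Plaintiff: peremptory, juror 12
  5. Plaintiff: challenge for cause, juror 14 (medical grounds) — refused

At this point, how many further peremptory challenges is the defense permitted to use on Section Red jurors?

Defense peremptories so far: #3 — 1 of 9 used, 8 left overall.
Against Section Red: #3 — 1 used; per-section cap 3 leaves 2.
Binding limit: min(8, 2) = 2.

2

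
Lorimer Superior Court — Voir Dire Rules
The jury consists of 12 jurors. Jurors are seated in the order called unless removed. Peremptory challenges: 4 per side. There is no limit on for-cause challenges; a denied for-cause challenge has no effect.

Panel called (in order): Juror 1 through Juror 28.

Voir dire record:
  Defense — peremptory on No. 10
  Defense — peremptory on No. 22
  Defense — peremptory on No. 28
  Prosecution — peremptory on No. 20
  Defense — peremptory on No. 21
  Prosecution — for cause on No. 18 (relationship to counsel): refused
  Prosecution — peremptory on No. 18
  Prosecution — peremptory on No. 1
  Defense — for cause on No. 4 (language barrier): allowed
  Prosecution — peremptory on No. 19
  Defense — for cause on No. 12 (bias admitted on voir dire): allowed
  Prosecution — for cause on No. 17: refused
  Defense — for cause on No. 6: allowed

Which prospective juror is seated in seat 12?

17

Removed: #1, #4, #6, #10, #12, #18, #19, #20, #21, #22, #28. (#17 stays — for-cause denied.)
Seating in order: seats 1–12 → #2, #3, #5, #7, #8, #9, #11, #13, #14, #15, #16, #17.
So seat 12 is #17.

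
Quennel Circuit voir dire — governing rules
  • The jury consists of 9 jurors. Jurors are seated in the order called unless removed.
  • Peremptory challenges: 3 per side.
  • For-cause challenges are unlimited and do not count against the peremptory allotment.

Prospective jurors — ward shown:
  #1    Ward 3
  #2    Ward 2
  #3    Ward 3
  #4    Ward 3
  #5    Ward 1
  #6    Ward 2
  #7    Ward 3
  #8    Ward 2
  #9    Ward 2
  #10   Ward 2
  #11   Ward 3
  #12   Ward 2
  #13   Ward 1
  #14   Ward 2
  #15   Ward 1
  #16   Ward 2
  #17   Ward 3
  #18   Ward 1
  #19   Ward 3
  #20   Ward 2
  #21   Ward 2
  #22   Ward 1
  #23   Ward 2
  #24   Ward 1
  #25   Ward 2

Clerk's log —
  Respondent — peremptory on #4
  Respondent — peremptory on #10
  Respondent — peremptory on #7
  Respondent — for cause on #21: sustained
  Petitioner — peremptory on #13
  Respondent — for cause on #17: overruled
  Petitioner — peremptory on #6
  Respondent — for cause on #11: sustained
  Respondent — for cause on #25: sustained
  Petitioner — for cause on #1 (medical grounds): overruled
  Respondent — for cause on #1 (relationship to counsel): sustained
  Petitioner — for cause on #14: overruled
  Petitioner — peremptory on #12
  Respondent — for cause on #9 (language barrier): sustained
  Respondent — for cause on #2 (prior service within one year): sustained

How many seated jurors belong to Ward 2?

Removed: #1, #2, #4, #6, #7, #9, #10, #11, #12, #13, #21, #25.
Seated jurors 1–9: #3, #5, #8, #14, #15, #16, #17, #18, #19.
Of those, in Ward 2: #8, #14, #16 → 3.

3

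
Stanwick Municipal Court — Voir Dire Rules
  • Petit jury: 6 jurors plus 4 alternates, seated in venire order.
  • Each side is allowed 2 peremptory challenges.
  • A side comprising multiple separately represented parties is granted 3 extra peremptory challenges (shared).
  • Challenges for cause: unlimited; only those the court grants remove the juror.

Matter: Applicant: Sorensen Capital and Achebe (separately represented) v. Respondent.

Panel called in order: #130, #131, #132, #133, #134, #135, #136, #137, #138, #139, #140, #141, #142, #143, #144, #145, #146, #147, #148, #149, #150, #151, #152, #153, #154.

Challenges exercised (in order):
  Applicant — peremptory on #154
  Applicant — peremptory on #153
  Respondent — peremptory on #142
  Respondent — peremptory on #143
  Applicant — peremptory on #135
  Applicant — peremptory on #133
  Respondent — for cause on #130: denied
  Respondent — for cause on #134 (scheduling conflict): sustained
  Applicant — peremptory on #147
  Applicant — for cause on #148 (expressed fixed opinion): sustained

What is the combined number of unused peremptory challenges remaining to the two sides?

Applicant allotment: 2 base + 3 multi-party = 5. Respondent allotment: 2.
Applicant peremptories used: #154, #153, #135, #133, #147 — 5 (the for-cause on #148 doesn't count).
Respondent peremptories used: #142, #143 — 2 (for-cause on #130, #134 don't count).
Remaining: (5 − 5) + (2 − 2) = 0.

0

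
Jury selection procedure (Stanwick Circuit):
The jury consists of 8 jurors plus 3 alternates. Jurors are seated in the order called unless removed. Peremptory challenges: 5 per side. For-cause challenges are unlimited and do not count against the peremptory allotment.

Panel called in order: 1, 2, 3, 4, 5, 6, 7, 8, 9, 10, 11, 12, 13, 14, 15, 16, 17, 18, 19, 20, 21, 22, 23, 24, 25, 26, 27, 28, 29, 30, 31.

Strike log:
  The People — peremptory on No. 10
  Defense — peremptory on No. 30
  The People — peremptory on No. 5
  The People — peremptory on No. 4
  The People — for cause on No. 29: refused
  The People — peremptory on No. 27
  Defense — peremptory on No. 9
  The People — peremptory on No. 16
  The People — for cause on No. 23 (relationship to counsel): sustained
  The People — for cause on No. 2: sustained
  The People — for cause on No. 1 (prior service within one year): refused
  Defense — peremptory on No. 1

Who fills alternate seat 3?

18

Removed: #1, #2, #4, #5, #9, #10, #16, #23, #27, #30. (#29 stays — for-cause denied.)
Filling seats in venire order through position 11: #3, #6, #7, #8, #11, #12, #13, #14, #15, #17, #18.
So alternate 3 is #18.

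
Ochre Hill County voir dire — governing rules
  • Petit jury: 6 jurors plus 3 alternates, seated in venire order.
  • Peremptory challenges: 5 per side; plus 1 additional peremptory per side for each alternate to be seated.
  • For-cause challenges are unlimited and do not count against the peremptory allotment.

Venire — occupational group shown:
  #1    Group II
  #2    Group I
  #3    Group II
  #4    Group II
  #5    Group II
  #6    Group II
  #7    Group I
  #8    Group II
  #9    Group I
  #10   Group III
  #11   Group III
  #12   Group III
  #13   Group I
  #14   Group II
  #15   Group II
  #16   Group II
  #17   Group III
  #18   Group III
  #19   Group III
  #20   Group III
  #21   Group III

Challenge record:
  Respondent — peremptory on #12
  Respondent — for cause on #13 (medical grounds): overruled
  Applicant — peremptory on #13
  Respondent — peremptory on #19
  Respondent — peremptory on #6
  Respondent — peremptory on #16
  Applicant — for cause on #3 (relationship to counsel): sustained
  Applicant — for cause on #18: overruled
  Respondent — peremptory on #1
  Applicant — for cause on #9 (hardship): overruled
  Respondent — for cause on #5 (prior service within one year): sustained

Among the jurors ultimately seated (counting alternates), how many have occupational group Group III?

2

Removed: #1, #3, #5, #6, #12, #13, #16, #19.
Seated (9 incl. alternates): #2, #4, #7, #8, #9, #10, #11, #14, #15.
Of those, in Group III: #10, #11 → 2.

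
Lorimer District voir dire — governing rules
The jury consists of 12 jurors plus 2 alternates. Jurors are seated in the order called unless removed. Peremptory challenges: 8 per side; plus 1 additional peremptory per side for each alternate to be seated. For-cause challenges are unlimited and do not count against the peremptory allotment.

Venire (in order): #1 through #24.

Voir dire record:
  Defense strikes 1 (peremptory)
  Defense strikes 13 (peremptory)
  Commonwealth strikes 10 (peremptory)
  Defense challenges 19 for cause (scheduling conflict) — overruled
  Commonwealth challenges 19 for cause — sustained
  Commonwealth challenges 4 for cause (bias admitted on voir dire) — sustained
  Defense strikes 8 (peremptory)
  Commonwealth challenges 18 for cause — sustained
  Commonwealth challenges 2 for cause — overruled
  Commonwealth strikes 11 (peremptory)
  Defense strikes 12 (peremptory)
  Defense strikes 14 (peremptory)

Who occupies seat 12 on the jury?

22

Removed: #1, #4, #8, #10, #11, #12, #13, #14, #18, #19. (#2 stays — for-cause denied.)
Filling seats in venire order through position 12: #2, #3, #5, #6, #7, #9, #15, #16, #17, #20, #21, #22.
So seat 12 is #22.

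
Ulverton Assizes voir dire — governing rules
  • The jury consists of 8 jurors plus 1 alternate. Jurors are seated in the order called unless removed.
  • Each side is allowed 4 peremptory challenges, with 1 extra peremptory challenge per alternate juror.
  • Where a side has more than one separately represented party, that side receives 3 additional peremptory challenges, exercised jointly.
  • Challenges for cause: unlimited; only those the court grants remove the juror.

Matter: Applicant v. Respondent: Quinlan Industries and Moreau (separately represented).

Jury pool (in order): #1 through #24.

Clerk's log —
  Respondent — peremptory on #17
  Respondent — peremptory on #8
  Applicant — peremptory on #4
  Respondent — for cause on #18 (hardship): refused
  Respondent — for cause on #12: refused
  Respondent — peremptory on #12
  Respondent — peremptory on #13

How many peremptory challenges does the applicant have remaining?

Applicant allotment: 4 base + 1 × 1 alternate = 5.
Applicant peremptories used: #4 — 1.
Remaining: 5 − 1 = 4.

4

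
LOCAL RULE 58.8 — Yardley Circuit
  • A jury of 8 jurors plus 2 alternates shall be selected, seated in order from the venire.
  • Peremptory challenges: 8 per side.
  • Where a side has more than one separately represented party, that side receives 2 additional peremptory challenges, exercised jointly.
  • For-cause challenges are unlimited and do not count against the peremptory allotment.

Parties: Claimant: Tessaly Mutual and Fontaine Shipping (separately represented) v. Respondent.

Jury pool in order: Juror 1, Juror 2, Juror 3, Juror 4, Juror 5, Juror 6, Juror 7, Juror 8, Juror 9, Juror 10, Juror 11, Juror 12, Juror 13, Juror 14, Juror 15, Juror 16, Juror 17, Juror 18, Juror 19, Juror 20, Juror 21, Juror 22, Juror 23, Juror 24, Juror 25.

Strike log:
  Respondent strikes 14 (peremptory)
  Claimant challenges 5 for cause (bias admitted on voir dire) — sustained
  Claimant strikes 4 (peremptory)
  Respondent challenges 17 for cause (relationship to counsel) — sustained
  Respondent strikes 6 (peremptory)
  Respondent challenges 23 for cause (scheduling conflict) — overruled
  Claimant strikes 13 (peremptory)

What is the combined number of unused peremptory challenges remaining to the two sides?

Claimant allotment: 8 base + 2 multi-party = 10. Respondent allotment: 8.
Claimant peremptories used: #4, #13 — 2 (the for-cause on #5 doesn't count).
Respondent peremptories used: #14, #6 — 2 (for-cause on #17, #23 don't count).
Remaining: (10 − 2) + (8 − 2) = 14.

14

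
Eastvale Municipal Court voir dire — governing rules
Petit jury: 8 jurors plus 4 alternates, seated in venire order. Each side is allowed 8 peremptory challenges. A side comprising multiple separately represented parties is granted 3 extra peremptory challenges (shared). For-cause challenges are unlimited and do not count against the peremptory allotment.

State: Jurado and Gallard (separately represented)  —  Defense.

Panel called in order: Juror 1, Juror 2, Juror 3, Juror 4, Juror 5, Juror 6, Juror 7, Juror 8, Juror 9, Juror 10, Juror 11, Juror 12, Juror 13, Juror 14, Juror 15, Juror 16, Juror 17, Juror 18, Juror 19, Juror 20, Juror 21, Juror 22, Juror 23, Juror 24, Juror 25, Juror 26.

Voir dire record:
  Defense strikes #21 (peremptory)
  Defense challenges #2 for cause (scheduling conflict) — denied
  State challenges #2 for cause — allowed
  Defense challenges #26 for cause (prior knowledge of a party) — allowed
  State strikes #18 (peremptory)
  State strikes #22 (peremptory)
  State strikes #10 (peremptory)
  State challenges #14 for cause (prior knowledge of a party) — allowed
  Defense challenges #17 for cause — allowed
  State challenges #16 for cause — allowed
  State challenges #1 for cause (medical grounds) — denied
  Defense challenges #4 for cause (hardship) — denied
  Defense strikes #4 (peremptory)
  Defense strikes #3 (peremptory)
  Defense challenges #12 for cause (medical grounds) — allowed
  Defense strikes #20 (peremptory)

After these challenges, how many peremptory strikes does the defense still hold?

Defense allotment: 8.
Defense peremptories used: #21, #4, #3, #20 — 4 (for-cause on #2, #26, #17, #4, #12 don't count).
Remaining: 8 − 4 = 4.

4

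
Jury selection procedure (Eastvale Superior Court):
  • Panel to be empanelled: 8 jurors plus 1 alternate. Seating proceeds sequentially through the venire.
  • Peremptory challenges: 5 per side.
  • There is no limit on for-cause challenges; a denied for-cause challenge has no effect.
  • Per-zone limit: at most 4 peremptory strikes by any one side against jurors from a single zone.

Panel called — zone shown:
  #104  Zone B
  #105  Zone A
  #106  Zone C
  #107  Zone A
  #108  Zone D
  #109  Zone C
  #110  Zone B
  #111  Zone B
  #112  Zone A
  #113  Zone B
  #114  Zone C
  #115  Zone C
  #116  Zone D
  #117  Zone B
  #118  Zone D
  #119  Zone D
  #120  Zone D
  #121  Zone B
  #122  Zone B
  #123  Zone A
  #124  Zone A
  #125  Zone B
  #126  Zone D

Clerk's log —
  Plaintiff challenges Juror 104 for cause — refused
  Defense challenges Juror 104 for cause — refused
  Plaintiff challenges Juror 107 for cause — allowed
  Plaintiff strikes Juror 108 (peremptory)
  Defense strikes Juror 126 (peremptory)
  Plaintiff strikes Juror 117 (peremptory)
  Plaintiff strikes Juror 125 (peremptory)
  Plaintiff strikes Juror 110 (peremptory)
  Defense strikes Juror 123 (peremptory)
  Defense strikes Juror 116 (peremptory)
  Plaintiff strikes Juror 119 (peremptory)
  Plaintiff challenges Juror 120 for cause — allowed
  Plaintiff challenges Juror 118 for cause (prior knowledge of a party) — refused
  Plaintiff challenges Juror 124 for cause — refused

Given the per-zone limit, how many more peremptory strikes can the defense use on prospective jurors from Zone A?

2

Defense peremptories so far: #126, #123, #116 — 3 of 5 used, 2 left overall.
Against Zone A: #123 — 1 used; per-zone cap 4 leaves 3.
Binding limit: min(2, 3) = 2.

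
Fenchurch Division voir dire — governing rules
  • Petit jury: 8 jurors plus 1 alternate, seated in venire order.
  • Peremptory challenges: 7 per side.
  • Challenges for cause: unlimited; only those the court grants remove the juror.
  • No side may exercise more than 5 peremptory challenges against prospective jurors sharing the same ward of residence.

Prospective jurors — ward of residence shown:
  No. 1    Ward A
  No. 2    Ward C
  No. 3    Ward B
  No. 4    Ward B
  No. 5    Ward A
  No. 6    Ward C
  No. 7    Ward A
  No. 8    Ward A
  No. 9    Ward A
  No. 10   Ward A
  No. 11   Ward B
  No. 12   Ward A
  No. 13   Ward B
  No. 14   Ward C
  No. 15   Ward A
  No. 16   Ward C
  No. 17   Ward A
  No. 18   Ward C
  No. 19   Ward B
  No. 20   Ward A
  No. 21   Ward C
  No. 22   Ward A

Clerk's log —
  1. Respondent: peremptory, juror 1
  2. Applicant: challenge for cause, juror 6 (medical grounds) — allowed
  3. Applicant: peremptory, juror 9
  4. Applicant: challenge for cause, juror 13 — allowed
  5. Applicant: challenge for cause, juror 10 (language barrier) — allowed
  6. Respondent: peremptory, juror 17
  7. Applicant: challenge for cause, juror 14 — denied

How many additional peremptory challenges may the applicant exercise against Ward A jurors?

Applicant peremptories so far: #9 — 1 of 7 used, 6 left overall.
Against Ward A: #9 — 1 used; per-ward cap 5 leaves 4.
Binding limit: min(6, 4) = 4.

4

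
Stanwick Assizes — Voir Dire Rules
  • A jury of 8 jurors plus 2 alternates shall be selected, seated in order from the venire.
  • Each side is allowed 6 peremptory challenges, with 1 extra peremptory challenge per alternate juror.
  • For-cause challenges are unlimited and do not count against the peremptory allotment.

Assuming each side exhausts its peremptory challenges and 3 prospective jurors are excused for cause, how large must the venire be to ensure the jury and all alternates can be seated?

Seats to fill: 8 + 2 alternates = 10.
Peremptories: 6 + 1×2 = 8 per side × 2 sides = 16.
For-cause removals: 3.
Minimum venire: 10 + 16 + 3 = 29.

29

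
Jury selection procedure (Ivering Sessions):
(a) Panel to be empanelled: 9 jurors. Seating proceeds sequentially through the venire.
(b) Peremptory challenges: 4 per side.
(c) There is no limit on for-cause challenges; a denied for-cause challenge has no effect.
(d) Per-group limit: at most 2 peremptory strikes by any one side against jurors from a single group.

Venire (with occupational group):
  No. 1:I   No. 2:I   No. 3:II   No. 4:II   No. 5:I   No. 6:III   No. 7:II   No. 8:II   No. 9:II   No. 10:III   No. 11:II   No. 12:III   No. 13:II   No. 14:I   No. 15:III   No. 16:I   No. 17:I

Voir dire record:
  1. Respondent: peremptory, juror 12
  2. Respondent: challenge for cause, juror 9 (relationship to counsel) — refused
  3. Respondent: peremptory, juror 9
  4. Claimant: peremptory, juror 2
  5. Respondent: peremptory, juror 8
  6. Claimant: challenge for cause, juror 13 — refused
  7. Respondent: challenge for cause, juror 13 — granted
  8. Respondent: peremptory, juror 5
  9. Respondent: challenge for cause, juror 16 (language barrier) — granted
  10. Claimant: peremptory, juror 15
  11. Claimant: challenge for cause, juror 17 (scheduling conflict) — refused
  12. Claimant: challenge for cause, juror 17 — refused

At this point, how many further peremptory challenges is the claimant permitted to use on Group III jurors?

Claimant peremptories so far: #2, #15 — 2 of 4 used, 2 left overall.
Against Group III: #15 — 1 used; per-group cap 2 leaves 1.
Binding limit: min(2, 1) = 1.

1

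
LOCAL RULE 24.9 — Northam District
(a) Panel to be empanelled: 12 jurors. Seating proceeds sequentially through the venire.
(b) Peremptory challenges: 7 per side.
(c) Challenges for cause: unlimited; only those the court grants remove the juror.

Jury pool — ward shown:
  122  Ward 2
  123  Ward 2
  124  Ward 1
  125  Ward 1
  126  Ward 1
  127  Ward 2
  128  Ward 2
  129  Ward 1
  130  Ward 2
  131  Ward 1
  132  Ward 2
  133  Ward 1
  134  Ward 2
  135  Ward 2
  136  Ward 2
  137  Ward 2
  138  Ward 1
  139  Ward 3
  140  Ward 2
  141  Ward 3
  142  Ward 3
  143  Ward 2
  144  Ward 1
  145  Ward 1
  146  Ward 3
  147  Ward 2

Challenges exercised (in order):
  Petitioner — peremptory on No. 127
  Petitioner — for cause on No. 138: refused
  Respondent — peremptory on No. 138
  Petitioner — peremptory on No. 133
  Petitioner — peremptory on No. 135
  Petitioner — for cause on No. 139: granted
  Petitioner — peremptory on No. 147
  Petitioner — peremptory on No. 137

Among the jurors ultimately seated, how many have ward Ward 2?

Removed: #127, #133, #135, #137, #138, #139, #147.
Seated jurors 1–12: #122, #123, #124, #125, #126, #128, #129, #130, #131, #132, #134, #136.
Of those, in Ward 2: #122, #123, #128, #130, #132, #134, #136 → 7.

7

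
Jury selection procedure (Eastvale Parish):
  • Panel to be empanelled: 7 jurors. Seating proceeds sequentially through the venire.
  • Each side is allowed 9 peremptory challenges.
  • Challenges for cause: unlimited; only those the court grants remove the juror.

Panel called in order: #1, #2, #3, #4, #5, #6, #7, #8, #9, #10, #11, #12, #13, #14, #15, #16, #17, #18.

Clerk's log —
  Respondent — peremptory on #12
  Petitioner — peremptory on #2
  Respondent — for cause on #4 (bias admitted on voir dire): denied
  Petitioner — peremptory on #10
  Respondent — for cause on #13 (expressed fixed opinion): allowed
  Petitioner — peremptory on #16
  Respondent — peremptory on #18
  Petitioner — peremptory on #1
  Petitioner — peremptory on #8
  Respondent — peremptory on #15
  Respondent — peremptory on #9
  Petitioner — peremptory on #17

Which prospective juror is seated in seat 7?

14

Removed: #1, #2, #8, #9, #10, #12, #13, #15, #16, #17, #18. (#4 stays — for-cause denied.)
Seating in order: seats 1–7 → #3, #4, #5, #6, #7, #11, #14.
So seat 7 is #14.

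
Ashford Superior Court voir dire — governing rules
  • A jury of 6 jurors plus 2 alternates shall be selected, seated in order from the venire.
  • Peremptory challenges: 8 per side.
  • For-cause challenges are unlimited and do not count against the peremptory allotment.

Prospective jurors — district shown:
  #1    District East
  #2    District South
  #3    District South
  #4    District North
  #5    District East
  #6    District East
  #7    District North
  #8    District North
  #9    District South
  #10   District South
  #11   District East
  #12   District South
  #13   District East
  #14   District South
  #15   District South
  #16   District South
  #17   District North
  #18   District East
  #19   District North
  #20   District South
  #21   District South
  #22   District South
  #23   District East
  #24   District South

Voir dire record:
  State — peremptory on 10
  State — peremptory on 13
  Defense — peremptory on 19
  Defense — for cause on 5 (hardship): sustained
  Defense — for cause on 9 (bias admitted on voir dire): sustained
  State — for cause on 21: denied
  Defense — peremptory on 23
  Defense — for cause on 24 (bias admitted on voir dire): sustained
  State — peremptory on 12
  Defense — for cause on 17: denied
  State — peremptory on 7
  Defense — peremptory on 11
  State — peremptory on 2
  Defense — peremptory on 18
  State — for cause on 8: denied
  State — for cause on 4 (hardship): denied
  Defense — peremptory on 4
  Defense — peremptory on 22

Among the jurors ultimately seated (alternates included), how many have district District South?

Removed: #2, #4, #5, #7, #9, #10, #11, #12, #13, #18, #19, #22, #23, #24.
Seated (8 incl. alternates): #1, #3, #6, #8, #14, #15, #16, #17.
Of those, in District South: #3, #14, #15, #16 → 4.

4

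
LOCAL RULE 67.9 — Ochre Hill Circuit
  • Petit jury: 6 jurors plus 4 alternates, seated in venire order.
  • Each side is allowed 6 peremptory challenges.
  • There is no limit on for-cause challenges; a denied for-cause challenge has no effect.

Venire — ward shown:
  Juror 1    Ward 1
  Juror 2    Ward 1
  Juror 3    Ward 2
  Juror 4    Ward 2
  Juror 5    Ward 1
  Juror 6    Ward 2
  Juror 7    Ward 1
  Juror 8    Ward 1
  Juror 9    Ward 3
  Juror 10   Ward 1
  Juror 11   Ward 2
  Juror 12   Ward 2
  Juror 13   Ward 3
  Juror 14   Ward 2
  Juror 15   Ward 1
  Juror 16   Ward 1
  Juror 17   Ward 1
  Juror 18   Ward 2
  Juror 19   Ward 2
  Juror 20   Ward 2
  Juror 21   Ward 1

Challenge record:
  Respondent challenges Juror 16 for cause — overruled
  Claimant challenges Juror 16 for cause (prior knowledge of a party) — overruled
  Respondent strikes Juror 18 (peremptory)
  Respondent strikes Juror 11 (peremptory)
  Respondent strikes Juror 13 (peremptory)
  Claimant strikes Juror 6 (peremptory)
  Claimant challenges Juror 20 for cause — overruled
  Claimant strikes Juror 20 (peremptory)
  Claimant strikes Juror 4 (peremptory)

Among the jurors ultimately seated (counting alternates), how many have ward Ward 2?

Removed: #4, #6, #11, #13, #18, #20.
Seated (10 incl. alternates): #1, #2, #3, #5, #7, #8, #9, #10, #12, #14.
Of those, in Ward 2: #3, #12, #14 → 3.

3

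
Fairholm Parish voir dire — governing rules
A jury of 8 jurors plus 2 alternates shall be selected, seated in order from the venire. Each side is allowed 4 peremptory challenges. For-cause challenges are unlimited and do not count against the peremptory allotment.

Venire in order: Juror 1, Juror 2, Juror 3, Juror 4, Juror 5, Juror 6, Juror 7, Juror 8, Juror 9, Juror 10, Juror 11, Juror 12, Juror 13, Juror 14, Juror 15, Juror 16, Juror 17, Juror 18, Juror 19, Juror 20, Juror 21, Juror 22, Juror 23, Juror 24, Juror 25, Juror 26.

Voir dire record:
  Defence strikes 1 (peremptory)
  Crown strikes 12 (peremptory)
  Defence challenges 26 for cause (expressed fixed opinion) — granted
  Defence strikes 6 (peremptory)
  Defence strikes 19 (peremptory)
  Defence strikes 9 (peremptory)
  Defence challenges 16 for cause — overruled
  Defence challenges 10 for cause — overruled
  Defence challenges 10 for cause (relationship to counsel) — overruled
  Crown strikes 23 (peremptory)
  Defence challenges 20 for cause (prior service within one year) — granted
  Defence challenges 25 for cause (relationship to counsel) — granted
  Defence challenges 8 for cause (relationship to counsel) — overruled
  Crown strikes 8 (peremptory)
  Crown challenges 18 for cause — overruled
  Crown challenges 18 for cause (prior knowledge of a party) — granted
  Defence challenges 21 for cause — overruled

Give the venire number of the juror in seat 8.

Removed: #1, #6, #8, #9, #12, #18, #19, #20, #23, #25, #26. (#10, #16, #21 stay — for-cause denied.)
Seating in order: seats 1–8 → #2, #3, #4, #5, #7, #10, #11, #13; alternates → #14, #15.
So seat 8 is #13.

13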